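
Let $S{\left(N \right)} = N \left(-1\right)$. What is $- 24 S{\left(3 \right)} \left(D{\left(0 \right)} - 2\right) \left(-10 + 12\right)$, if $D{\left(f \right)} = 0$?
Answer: $-288$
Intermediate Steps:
$S{\left(N \right)} = - N$
$- 24 S{\left(3 \right)} \left(D{\left(0 \right)} - 2\right) \left(-10 + 12\right) = - 24 \left(\left(-1\right) 3\right) \left(0 - 2\right) \left(-10 + 12\right) = \left(-24\right) \left(-3\right) \left(\left(-2\right) 2\right) = 72 \left(-4\right) = -288$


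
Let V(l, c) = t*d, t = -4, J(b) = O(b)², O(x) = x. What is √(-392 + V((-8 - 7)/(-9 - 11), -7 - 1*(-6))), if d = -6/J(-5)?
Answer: 4*I*√611/5 ≈ 19.775*I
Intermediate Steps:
J(b) = b²
d = -6/25 (d = -6/((-5)²) = -6/25 ≈ -0.24000)
V(l, c) = 24/25 (V(l, c) = -4*(-6/25) = 24/25)
√(-392 + V((-8 - 7)/(-9 - 11), -7 - 1*(-6))) = √(-392 + 24/25) = √(-9776/25) = 4*I*√611/5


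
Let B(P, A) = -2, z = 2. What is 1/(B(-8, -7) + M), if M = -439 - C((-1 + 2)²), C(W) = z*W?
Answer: -1/443 ≈ -0.0022573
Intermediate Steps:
C(W) = 2*W
M = -441 (M = -439 - 2*(-1 + 2)² = -439 - 2*1² = -439 - 2 = -441)
1/(B(-8, -7) + M) = 1/(-2 - 441) = 1/(-443) = -1/443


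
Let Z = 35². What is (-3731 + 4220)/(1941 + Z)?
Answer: 489/3166 ≈ 0.15445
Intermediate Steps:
Z = 1225
(-3731 + 4220)/(1941 + Z) = (-3731 + 4220)/(1941 + 1225) = 489/3166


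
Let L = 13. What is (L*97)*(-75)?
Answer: -94575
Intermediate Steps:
(L*97)*(-75) = (13*97)*(-75) = 1261*(-75) = -94575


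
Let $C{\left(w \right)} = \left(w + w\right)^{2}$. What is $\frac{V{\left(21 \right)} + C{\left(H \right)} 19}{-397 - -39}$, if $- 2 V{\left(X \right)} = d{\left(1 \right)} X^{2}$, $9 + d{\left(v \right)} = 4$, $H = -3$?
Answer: $- \frac{3573}{716} \approx -4.9902$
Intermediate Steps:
$d{\left(v \right)} = -5$ ($d{\left(v \right)} = -9 + 4 = -5$)
$C{\left(w \right)} = 4 w^{2}$ ($C{\left(w \right)} = \left(2 w\right)^{2} = 4 w^{2}$)
$V{\left(X \right)} = \frac{5 X^{2}}{2}$ ($V{\left(X \right)} = - \frac{\left(-5\right) X^{2}}{2} = \frac{5 X^{2}}{2}$)
$\frac{V{\left(21 \right)} + C{\left(H \right)} 19}{-397 - -39} = \frac{\frac{5 \cdot 21^{2}}{2} + 4 \left(-3\right)^{2} \cdot 19}{-397 - -39} = \frac{\frac{5}{2} \cdot 441 + 4 \cdot 9 \cdot 19}{-397 + \left(-6 + 45\right)} = \frac{\frac{2205}{2} + 36 \cdot 19}{-397 + 39} = \frac{\frac{2205}{2} + 684}{-358} = \frac{3573}{2} \left(- \frac{1}{358}\right) = - \frac{3573}{716}$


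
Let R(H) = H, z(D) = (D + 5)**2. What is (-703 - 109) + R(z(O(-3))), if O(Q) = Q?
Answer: -808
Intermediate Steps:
z(D) = (5 + D)**2
(-703 - 109) + R(z(O(-3))) = (-703 - 109) + (5 - 3)**2 = -812 + 2**2 = -812 + 4 = -808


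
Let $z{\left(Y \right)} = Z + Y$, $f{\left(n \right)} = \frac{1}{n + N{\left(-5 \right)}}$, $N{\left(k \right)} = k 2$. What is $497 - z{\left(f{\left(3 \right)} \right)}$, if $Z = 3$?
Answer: $\frac{3459}{7} \approx 494.14$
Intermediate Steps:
$N{\left(k \right)} = 2 k$
$f{\left(n \right)} = \frac{1}{-10 + n}$ ($f{\left(n \right)} = \frac{1}{n + 2 \left(-5\right)} = \frac{1}{n - 10} = \frac{1}{-10 + n}$)
$z{\left(Y \right)} = 3 + Y$
$497 - z{\left(f{\left(3 \right)} \right)} = 497 - \left(3 + \frac{1}{-10 + 3}\right) = 497 - \left(3 + \frac{1}{-7}\right) = 497 - \left(3 - \frac{1}{7}\right) = 497 - \frac{20}{7} = \frac{3459}{7}$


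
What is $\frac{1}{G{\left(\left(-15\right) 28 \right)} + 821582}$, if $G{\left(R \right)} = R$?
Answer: $\frac{1}{821162} \approx 1.2178 \cdot 10^{-6}$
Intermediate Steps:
$\frac{1}{G{\left(\left(-15\right) 28 \right)} + 821582} = \frac{1}{\left(-15\right) 28 + 821582} = \frac{1}{-420 + 821582} = \frac{1}{821162}$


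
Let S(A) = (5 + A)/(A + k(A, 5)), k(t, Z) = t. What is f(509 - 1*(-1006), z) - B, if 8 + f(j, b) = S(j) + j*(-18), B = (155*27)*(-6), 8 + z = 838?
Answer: -656752/303 ≈ -2167.5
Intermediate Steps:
z = 830 (z = -8 + 838 = 830)
B = -25110 (B = 4185*(-6) = -25110)
S(A) = (5 + A)/(2*A) (S(A) = (5 + A)/(A + A) = (5 + A)/((2*A)) = (5 + A)*(1/(2*A)) = (5 + A)/(2*A))
f(j, b) = -8 - 18*j + (5 + j)/(2*j) (f(j, b) = -8 + ((5 + j)/(2*j) + j*(-18)) = -8 + ((5 + j)/(2*j) - 18*j) = -8 + (-18*j + (5 + j)/(2*j)) = -8 - 18*j + (5 + j)/(2*j))
f(509 - 1*(-1006), z) - B = (-15/2 - 18*(509 - 1*(-1006)) + 5/(2*(509 - 1*(-1006)))) - 1*(-25110) = (-15/2 - 18*(509 + 1006) + 5/(2*(509 + 1006))) + 25110 = (-15/2 - 18*1515 + (5/2)/1515) + 25110 = (-15/2 - 27270 + (5/2)*(1/1515)) + 25110 = (-15/2 - 27270 + 1/606) + 25110 = -8265082/303 + 25110 = -656752/303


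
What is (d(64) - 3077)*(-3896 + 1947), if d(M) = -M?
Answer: 6121809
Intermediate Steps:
(d(64) - 3077)*(-3896 + 1947) = (-1*64 - 3077)*(-3896 + 1947) = (-64 - 3077)*(-1949) = -3141*(-1949) = 6121809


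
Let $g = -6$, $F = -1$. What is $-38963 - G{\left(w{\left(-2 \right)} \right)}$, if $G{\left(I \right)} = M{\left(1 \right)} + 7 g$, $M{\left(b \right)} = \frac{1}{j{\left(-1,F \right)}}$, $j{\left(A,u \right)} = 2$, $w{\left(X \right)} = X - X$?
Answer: $- \frac{77843}{2} \approx -38922.0$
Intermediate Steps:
$w{\left(X \right)} = 0$
$M{\left(b \right)} = \frac{1}{2}$
$G{\left(I \right)} = - \frac{83}{2}$ ($G{\left(I \right)} = \frac{1}{2} + 7 \left(-6\right) = \frac{1}{2} - 42 = - \frac{83}{2}$)
$-38963 - G{\left(w{\left(-2 \right)} \right)} = -38963 - - \frac{83}{2} = -38963 + \frac{83}{2} = - \frac{77843}{2}$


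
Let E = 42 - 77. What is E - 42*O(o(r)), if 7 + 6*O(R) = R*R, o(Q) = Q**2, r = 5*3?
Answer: -354361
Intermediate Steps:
E = -35
r = 15
O(R) = -7/6 + R**2/6 (O(R) = -7/6 + (R*R)/6 = -7/6 + R**2/6)
E - 42*O(o(r)) = -35 - 42*(-7/6 + (15**2)**2/6) = -35 - 42*(-7/6 + (1/6)*225**2) = -35 - 42*(-7/6 + (1/6)*50625) = -35 - 42*(-7/6 + 16875/2) = -35 - 42*25309/3 = -35 - 354326 = -354361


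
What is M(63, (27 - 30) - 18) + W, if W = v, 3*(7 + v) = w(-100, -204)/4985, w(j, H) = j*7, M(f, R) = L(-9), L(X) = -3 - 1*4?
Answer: -42014/2991 ≈ -14.047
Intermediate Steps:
L(X) = -7 (L(X) = -3 - 4 = -7)
M(f, R) = -7
w(j, H) = 7*j
v = -21077/2991 (v = -7 + ((7*(-100))/4985)/3 = -7 + (-700*1/4985)/3 = -7 + (⅓)*(-140/997) = -7 - 140/2991 = -21077/2991 ≈ -7.0468)
W = -21077/2991 ≈ -7.0468
M(63, (27 - 30) - 18) + W = -7 - 21077/2991 = -42014/2991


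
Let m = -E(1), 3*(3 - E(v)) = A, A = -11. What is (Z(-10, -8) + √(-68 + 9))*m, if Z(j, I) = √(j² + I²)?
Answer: -40*√41/3 - 20*I*√59/3 ≈ -85.375 - 51.208*I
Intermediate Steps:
E(v) = 20/3 (E(v) = 3 - ⅓*(-11) = 3 + 11/3 = 20/3)
Z(j, I) = √(I² + j²)
m = -20/3 (m = -1*20/3 = -20/3 ≈ -6.6667)
(Z(-10, -8) + √(-68 + 9))*m = (√((-8)² + (-10)²) + √(-68 + 9))*(-20/3) = (√(64 + 100) + √(-59))*(-20/3) = (√164 + I*√59)*(-20/3) = (2*√41 + I*√59)*(-20/3) = -40*√41/3 - 20*I*√59/3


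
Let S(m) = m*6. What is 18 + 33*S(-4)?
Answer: -774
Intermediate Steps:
S(m) = 6*m
18 + 33*S(-4) = 18 + 33*(6*(-4)) = 18 + 33*(-24) = 18 - 792 = -774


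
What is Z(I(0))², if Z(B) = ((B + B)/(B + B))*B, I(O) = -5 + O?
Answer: 25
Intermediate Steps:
Z(B) = B (Z(B) = ((2*B)/((2*B)))*B = ((2*B)*(1/(2*B)))*B = 1*B = B)
Z(I(0))² = (-5 + 0)² = (-5)² = 25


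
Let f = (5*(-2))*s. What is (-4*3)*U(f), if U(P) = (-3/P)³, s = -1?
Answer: 81/250 ≈ 0.32400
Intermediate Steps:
f = 10 (f = (5*(-2))*(-1) = -10*(-1) = 10)
U(P) = -27/P³
(-4*3)*U(f) = (-4*3)*(-27/10³) = -(-324)/1000 = -12*(-27/1000) = 81/250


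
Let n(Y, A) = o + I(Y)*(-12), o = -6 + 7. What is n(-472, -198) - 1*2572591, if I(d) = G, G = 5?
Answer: -2572650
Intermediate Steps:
I(d) = 5
o = 1
n(Y, A) = -59 (n(Y, A) = 1 + 5*(-12) = 1 - 60 = -59)
n(-472, -198) - 1*2572591 = -59 - 1*2572591 = -59 - 2572591 = -2572650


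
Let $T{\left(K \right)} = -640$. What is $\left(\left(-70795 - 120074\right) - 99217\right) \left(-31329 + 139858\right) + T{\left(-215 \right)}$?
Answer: $-31482744134$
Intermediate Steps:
$\left(\left(-70795 - 120074\right) - 99217\right) \left(-31329 + 139858\right) + T{\left(-215 \right)} = \left(\left(-70795 - 120074\right) - 99217\right) \left(-31329 + 139858\right) - 640 = \left(\left(-70795 - 120074\right) - 99217\right) 108529 - 640 = \left(-190869 - 99217\right) 108529 - 640 = \left(-290086\right) 108529 - 640 = -31482743494 - 640 = -31482744134$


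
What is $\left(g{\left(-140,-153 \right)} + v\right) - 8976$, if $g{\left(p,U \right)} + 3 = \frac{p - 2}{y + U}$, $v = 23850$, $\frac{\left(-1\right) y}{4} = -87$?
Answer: $\frac{2899703}{195} \approx 14870.0$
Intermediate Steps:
$y = 348$ ($y = \left(-4\right) \left(-87\right) = 348$)
$g{\left(p,U \right)} = -3 + \frac{-2 + p}{348 + U}$ ($g{\left(p,U \right)} = -3 + \frac{p - 2}{348 + U} = -3 + \frac{-2 + p}{348 + U}$)
$\left(g{\left(-140,-153 \right)} + v\right) - 8976 = \left(\frac{-1046 - 140 - -459}{348 - 153} + 23850\right) - 8976 = \left(\frac{-1046 - 140 + 459}{195} + 23850\right) - 8976 = \left(\frac{1}{195} \left(-727\right) + 23850\right) - 8976 = \left(- \frac{727}{195} + 23850\right) - 8976 = \frac{4650023}{195} - 8976 = \frac{2899703}{195}$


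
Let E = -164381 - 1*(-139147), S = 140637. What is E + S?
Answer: 115403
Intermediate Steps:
E = -25234 (E = -164381 + 139147 = -25234)
E + S = -25234 + 140637 = 115403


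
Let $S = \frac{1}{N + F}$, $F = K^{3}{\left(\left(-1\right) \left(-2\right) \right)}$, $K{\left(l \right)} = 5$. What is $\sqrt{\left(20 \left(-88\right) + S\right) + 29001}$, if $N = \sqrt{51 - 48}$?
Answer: $\frac{\sqrt{3405126 + 27241 \sqrt{3}}}{\sqrt{125 + \sqrt{3}}} \approx 165.05$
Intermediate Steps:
$F = 125$ ($F = 5^{3} = 125$)
$N = \sqrt{3} \approx 1.732$
$S = \frac{1}{125 + \sqrt{3}}$ ($S = \frac{1}{\sqrt{3} + 125} = \frac{1}{125 + \sqrt{3}} \approx 0.0078907$)
$\sqrt{\left(20 \left(-88\right) + S\right) + 29001} = \sqrt{\left(20 \left(-88\right) + \left(\frac{125}{15622} - \frac{\sqrt{3}}{15622}\right)\right) + 29001} = \sqrt{\left(-1760 + \left(\frac{125}{15622} - \frac{\sqrt{3}}{15622}\right)\right) + 29001} = \sqrt{\left(- \frac{27494595}{15622} - \frac{\sqrt{3}}{15622}\right) + 29001} = \sqrt{\frac{425559027}{15622} - \frac{\sqrt{3}}{15622}}$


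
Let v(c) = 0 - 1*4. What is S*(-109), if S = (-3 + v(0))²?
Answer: -5341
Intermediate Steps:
v(c) = -4 (v(c) = 0 - 4 = -4)
S = 49 (S = (-3 - 4)² = (-7)² = 49)
S*(-109) = 49*(-109) = -5341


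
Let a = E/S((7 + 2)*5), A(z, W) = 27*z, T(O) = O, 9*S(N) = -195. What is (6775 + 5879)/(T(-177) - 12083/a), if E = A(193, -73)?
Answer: -2673243/26779 ≈ -99.826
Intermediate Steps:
S(N) = -65/3 (S(N) = (⅑)*(-195) = -65/3)
E = 5211 (E = 27*193 = 5211)
a = -15633/65 (a = 5211/(-65/3) = 5211*(-3/65) = -15633/65 ≈ -240.51)
(6775 + 5879)/(T(-177) - 12083/a) = (6775 + 5879)/(-177 - 12083/(-15633/65)) = 12654/(-177 - 12083*(-65/15633)) = 12654/(-177 + 785395/15633) = 12654/(-1981646/15633) = 12654*(-15633/1981646) = -2673243/26779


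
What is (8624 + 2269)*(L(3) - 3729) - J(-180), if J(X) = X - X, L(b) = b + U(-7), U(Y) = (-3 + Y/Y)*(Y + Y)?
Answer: -40282314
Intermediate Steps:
U(Y) = -4*Y (U(Y) = (-3 + 1)*(2*Y) = -4*Y)
L(b) = 28 + b (L(b) = b - 4*(-7) = b + 28 = 28 + b)
J(X) = 0
(8624 + 2269)*(L(3) - 3729) - J(-180) = (8624 + 2269)*((28 + 3) - 3729) - 1*0 = 10893*(31 - 3729) + 0 = 10893*(-3698) + 0 = -40282314 + 0 = -40282314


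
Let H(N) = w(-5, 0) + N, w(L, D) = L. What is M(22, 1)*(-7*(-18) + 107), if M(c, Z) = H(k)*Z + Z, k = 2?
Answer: -466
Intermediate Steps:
H(N) = -5 + N
M(c, Z) = -2*Z (M(c, Z) = (-5 + 2)*Z + Z = -3*Z + Z = -2*Z)
M(22, 1)*(-7*(-18) + 107) = (-2*1)*(-7*(-18) + 107) = -2*(126 + 107) = -2*233 = -466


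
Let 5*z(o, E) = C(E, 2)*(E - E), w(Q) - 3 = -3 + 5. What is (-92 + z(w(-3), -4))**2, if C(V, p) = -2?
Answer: 8464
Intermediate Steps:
w(Q) = 5 (w(Q) = 3 + (-3 + 5) = 3 + 2 = 5)
z(o, E) = 0 (z(o, E) = (-2*(E - E))/5 = (-2*0)/5 = (1/5)*0 = 0)
(-92 + z(w(-3), -4))**2 = (-92 + 0)**2 = (-92)**2 = 8464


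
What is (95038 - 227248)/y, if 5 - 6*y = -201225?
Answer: -79326/20123 ≈ -3.9421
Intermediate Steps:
y = 100615/3 (y = ⅚ - ⅙*(-201225) = ⅚ + 67075/2 = 100615/3 ≈ 33538.)
(95038 - 227248)/y = (95038 - 227248)/(100615/3) = -132210*3/100615 = -79326/20123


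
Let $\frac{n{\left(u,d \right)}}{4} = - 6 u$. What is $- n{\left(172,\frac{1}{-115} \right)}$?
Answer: $4128$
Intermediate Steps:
$n{\left(u,d \right)} = - 24 u$ ($n{\left(u,d \right)} = 4 \left(- 6 u\right) = - 24 u$)
$- n{\left(172,\frac{1}{-115} \right)} = - \left(-24\right) 172 = \left(-1\right) \left(-4128\right) = 4128$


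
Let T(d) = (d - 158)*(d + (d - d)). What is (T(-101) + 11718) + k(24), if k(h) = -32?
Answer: 37845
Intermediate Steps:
T(d) = d*(-158 + d) (T(d) = (-158 + d)*(d + 0) = (-158 + d)*d = d*(-158 + d))
(T(-101) + 11718) + k(24) = (-101*(-158 - 101) + 11718) - 32 = (-101*(-259) + 11718) - 32 = (26159 + 11718) - 32 = 37877 - 32 = 37845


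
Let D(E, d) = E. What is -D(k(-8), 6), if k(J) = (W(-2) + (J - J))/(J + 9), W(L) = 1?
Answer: -1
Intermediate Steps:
k(J) = 1/(9 + J) (k(J) = (1 + (J - J))/(J + 9) = (1 + 0)/(9 + J) = 1/(9 + J))
-D(k(-8), 6) = -1/(9 - 8) = -1/1 = -1*1 = -1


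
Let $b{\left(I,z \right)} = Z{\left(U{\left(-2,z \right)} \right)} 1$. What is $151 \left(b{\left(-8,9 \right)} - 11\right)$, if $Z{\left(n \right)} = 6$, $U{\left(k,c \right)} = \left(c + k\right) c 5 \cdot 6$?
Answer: $-755$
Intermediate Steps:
$U{\left(k,c \right)} = 30 c \left(c + k\right)$ ($U{\left(k,c \right)} = \left(c + k\right) 5 c 6 = \left(c + k\right) 30 c = 30 c \left(c + k\right)$)
$b{\left(I,z \right)} = 6$ ($b{\left(I,z \right)} = 6 \cdot 1 = 6$)
$151 \left(b{\left(-8,9 \right)} - 11\right) = 151 \left(6 - 11\right) = 151 \left(-5\right) = -755$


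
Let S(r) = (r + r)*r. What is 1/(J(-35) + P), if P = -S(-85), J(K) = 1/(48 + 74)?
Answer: -122/1762899 ≈ -6.9204e-5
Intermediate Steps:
S(r) = 2*r² (S(r) = (2*r)*r = 2*r²)
J(K) = 1/122
P = -14450 (P = -2*(-85)² = -2*7225 = -1*14450 = -14450)
1/(J(-35) + P) = 1/(1/122 - 14450) = 1/(-1762899/122) = -122/1762899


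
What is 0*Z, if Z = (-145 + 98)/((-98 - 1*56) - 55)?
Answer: 0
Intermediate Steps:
Z = 47/209 (Z = -47/((-98 - 56) - 55) = -47/(-154 - 55) = -47/(-209) = -47*(-1/209) = 47/209 ≈ 0.22488)
0*Z = 0*(47/209) = 0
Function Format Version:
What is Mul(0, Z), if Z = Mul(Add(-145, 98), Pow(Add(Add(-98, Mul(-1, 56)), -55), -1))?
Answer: 0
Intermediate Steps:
Z = Rational(47, 209) (Z = Mul(-47, Pow(Add(Add(-98, -56), -55), -1)) = Mul(-47, Pow(Add(-154, -55), -1)) = Mul(-47, Pow(-209, -1)) = Mul(-47, Rational(-1, 209)) = Rational(47, 209) ≈ 0.22488)
Mul(0, Z) = Mul(0, Rational(47, 209)) = 0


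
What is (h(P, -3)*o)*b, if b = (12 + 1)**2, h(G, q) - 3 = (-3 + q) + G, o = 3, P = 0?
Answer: -1521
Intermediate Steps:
h(G, q) = G + q (h(G, q) = 3 + ((-3 + q) + G) = 3 + (-3 + G + q) = G + q)
b = 169 (b = 13**2 = 169)
(h(P, -3)*o)*b = ((0 - 3)*3)*169 = -3*3*169 = -9*169 = -1521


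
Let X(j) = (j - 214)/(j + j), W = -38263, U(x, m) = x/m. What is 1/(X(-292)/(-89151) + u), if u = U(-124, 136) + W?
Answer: -442545564/16933524417059 ≈ -2.6134e-5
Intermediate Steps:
X(j) = (-214 + j)/(2*j) (X(j) = (-214 + j)/((2*j)) = (-214 + j)*(1/(2*j)) = (-214 + j)/(2*j))
u = -1300973/34 (u = -124/136 - 38263 = -124*1/136 - 38263 = -31/34 - 38263 = -1300973/34 ≈ -38264.)
1/(X(-292)/(-89151) + u) = 1/(((½)*(-214 - 292)/(-292))/(-89151) - 1300973/34) = 1/(((½)*(-1/292)*(-506))*(-1/89151) - 1300973/34) = 1/((253/292)*(-1/89151) - 1300973/34) = 1/(-253/26032092 - 1300973/34) = 1/(-16933524417059/442545564) = -442545564/16933524417059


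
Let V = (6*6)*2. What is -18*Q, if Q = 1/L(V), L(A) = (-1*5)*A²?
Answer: 1/1440 ≈ 0.00069444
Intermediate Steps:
V = 72 (V = 36*2 = 72)
L(A) = -5*A²
Q = -1/25920 (Q = 1/(-5*72²) = 1/(-5*5184) = 1/(-25920) = -1/25920 ≈ -3.8580e-5)
-18*Q = -18*(-1/25920) = 1/1440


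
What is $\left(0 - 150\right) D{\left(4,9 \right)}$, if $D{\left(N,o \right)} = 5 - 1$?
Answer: $-600$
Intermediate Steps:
$D{\left(N,o \right)} = 4$
$\left(0 - 150\right) D{\left(4,9 \right)} = \left(0 - 150\right) 4 = \left(-150\right) 4 = -600$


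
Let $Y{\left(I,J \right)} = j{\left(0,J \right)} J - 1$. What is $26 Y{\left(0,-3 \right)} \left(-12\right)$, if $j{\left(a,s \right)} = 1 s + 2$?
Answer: $-624$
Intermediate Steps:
$j{\left(a,s \right)} = 2 + s$ ($j{\left(a,s \right)} = s + 2 = 2 + s$)
$Y{\left(I,J \right)} = -1 + J \left(2 + J\right)$ ($Y{\left(I,J \right)} = \left(2 + J\right) J - 1 = J \left(2 + J\right) - 1 = -1 + J \left(2 + J\right)$)
$26 Y{\left(0,-3 \right)} \left(-12\right) = 26 \left(-1 - 3 \left(2 - 3\right)\right) \left(-12\right) = 26 \left(-1 - -3\right) \left(-12\right) = 26 \left(-1 + 3\right) \left(-12\right) = 26 \cdot 2 \left(-12\right) = 52 \left(-12\right) = -624$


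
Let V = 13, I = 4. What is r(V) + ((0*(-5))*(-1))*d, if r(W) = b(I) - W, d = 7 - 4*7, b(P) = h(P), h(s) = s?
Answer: -9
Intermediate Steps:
b(P) = P
d = -21 (d = 7 - 28 = -21)
r(W) = 4 - W
r(V) + ((0*(-5))*(-1))*d = (4 - 1*13) + ((0*(-5))*(-1))*(-21) = (4 - 13) + (0*(-1))*(-21) = -9 + 0*(-21) = -9 + 0 = -9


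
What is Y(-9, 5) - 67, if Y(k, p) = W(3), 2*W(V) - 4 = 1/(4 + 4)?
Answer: -1039/16 ≈ -64.938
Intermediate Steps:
W(V) = 33/16 (W(V) = 2 + 1/(2*(4 + 4)) = 2 + (½)/8 = 2 + (½)*(⅛) = 2 + 1/16 = 33/16)
Y(k, p) = 33/16
Y(-9, 5) - 67 = 33/16 - 67 = -1039/16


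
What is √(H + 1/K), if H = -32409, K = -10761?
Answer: 5*I*√150117348930/10761 ≈ 180.02*I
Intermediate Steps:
√(H + 1/K) = √(-32409 + 1/(-10761)) = √(-32409 - 1/10761) = √(-348753250/10761) = 5*I*√150117348930/10761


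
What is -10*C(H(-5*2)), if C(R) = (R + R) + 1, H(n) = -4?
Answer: 70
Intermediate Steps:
C(R) = 1 + 2*R (C(R) = 2*R + 1 = 1 + 2*R)
-10*C(H(-5*2)) = -10*(1 + 2*(-4)) = -10*(1 - 8) = -10*(-7) = 70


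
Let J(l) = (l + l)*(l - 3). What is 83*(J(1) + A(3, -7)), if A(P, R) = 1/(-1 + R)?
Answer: -2739/8 ≈ -342.38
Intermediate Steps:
J(l) = 2*l*(-3 + l) (J(l) = (2*l)*(-3 + l) = 2*l*(-3 + l))
83*(J(1) + A(3, -7)) = 83*(2*1*(-3 + 1) + 1/(-1 - 7)) = 83*(2*1*(-2) + 1/(-8)) = 83*(-4 - ⅛) = 83*(-33/8) = -2739/8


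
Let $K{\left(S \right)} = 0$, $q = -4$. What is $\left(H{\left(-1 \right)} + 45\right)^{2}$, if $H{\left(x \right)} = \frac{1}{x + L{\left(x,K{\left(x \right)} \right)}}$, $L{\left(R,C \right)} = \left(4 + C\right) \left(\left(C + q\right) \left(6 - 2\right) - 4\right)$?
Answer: $\frac{13278736}{6561} \approx 2023.9$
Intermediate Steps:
$L{\left(R,C \right)} = \left(-20 + 4 C\right) \left(4 + C\right)$ ($L{\left(R,C \right)} = \left(4 + C\right) \left(\left(C - 4\right) \left(6 - 2\right) - 4\right) = \left(4 + C\right) \left(\left(-4 + C\right) 4 - 4\right) = \left(4 + C\right) \left(\left(-16 + 4 C\right) - 4\right) = \left(4 + C\right) \left(-20 + 4 C\right) = \left(-20 + 4 C\right) \left(4 + C\right)$)
$H{\left(x \right)} = \frac{1}{-80 + x}$ ($H{\left(x \right)} = \frac{1}{x - \left(80 - 4 \cdot 0^{2}\right)} = \frac{1}{x + \left(-80 + 0 + 4 \cdot 0\right)} = \frac{1}{x + \left(-80 + 0 + 0\right)} = \frac{1}{x - 80} = \frac{1}{-80 + x}$)
$\left(H{\left(-1 \right)} + 45\right)^{2} = \left(\frac{1}{-80 - 1} + 45\right)^{2} = \left(\frac{1}{-81} + 45\right)^{2} = \left(- \frac{1}{81} + 45\right)^{2} = \left(\frac{3644}{81}\right)^{2} = \frac{13278736}{6561}$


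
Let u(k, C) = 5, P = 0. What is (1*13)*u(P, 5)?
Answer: 65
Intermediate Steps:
(1*13)*u(P, 5) = (1*13)*5 = 13*5 = 65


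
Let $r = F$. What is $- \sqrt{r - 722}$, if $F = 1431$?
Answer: $- \sqrt{709} \approx -26.627$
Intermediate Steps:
$r = 1431$
$- \sqrt{r - 722} = - \sqrt{1431 - 722} = - \sqrt{709}$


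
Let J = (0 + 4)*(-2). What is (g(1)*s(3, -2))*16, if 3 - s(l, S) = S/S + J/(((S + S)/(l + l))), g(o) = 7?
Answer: -1120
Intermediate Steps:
J = -8 (J = 4*(-2) = -8)
s(l, S) = 2 + 8*l/S (s(l, S) = 3 - (S/S - 8*(l + l)/(S + S)) = 3 - (1 - 8*l/S) = 3 + (-1 + 8*l/S) = 2 + 8*l/S)
(g(1)*s(3, -2))*16 = (7*(2 + 8*3/(-2)))*16 = (7*(2 + 8*3*(-½)))*16 = (7*(2 - 12))*16 = (7*(-10))*16 = -70*16 = -1120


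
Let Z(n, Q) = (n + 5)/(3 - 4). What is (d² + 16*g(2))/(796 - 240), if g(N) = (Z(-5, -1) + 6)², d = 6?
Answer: 153/139 ≈ 1.1007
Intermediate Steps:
Z(n, Q) = -5 - n (Z(n, Q) = (5 + n)/(-1) = (5 + n)*(-1) = -5 - n)
g(N) = 36 (g(N) = ((-5 - 1*(-5)) + 6)² = ((-5 + 5) + 6)² = (0 + 6)² = 6² = 36)
(d² + 16*g(2))/(796 - 240) = (6² + 16*36)/(796 - 240) = (36 + 576)/556 = (1/556)*612 = 153/139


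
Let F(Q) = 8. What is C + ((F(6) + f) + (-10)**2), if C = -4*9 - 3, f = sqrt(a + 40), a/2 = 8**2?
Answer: 69 + 2*sqrt(42) ≈ 81.961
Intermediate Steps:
a = 128 (a = 2*8**2 = 2*64 = 128)
f = 2*sqrt(42) (f = sqrt(128 + 40) = sqrt(168) = 2*sqrt(42) ≈ 12.961)
C = -39 (C = -36 - 3 = -39)
C + ((F(6) + f) + (-10)**2) = -39 + ((8 + 2*sqrt(42)) + (-10)**2) = -39 + ((8 + 2*sqrt(42)) + 100) = -39 + (108 + 2*sqrt(42)) = 69 + 2*sqrt(42)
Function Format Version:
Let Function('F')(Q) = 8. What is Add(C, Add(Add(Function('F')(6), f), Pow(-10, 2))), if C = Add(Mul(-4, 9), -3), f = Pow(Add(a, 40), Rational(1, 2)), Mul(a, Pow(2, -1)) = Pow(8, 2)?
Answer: Add(69, Mul(2, Pow(42, Rational(1, 2)))) ≈ 81.961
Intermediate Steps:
a = 128 (a = Mul(2, Pow(8, 2)) = Mul(2, 64) = 128)
f = Mul(2, Pow(42, Rational(1, 2))) (f = Pow(Add(128, 40), Rational(1, 2)) = Pow(168, Rational(1, 2)) = Mul(2, Pow(42, Rational(1, 2))) ≈ 12.961)
C = -39 (C = Add(-36, -3) = -39)
Add(C, Add(Add(Function('F')(6), f), Pow(-10, 2))) = Add(-39, Add(Add(8, Mul(2, Pow(42, Rational(1, 2)))), Pow(-10, 2))) = Add(-39, Add(Add(8, Mul(2, Pow(42, Rational(1, 2)))), 100)) = Add(-39, Add(108, Mul(2, Pow(42, Rational(1, 2))))) = Add(69, Mul(2, Pow(42, Rational(1, 2))))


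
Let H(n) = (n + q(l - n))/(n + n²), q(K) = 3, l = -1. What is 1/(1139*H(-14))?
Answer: -182/12529 ≈ -0.014526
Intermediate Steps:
H(n) = (3 + n)/(n + n²) (H(n) = (n + 3)/(n + n²) = (3 + n)/(n + n²))
1/(1139*H(-14)) = 1/(1139*((3 - 14)/((-14)*(1 - 14)))) = 1/(1139*(-1/14*(-11)/(-13))) = 1/(1139*(-1/14*(-1/13)*(-11))) = 1/(1139*(-11/182)) = 1/(-12529/182) = -182/12529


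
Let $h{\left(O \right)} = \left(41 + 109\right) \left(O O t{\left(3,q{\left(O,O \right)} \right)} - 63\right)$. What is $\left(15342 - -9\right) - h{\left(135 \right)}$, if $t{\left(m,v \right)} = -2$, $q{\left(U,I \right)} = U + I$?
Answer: $5492301$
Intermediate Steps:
$q{\left(U,I \right)} = I + U$
$h{\left(O \right)} = -9450 - 300 O^{2}$ ($h{\left(O \right)} = \left(41 + 109\right) \left(O O \left(-2\right) - 63\right) = 150 \left(O^{2} \left(-2\right) - 63\right) = 150 \left(- 2 O^{2} - 63\right) = 150 \left(-63 - 2 O^{2}\right) = -9450 - 300 O^{2}$)
$\left(15342 - -9\right) - h{\left(135 \right)} = \left(15342 - -9\right) - \left(-9450 - 300 \cdot 135^{2}\right) = \left(15342 + 9\right) - \left(-9450 - 5467500\right) = 15351 - \left(-9450 - 5467500\right) = 15351 - -5476950 = 15351 + 5476950 = 5492301$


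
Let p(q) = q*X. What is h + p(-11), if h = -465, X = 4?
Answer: -509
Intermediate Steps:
p(q) = 4*q (p(q) = q*4 = 4*q)
h + p(-11) = -465 + 4*(-11) = -465 - 44 = -509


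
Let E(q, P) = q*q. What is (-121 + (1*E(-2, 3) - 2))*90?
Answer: -10710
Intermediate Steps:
E(q, P) = q²
(-121 + (1*E(-2, 3) - 2))*90 = (-121 + (1*(-2)² - 2))*90 = (-121 + (1*4 - 2))*90 = (-121 + (4 - 2))*90 = (-121 + 2)*90 = -119*90 = -10710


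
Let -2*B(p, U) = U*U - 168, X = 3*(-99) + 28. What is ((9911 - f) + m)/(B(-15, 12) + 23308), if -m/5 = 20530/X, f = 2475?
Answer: 19839/59180 ≈ 0.33523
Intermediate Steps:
X = -269 (X = -297 + 28 = -269)
m = 102650/269 (m = -102650/(-269) = -102650*(-1)/269 = -5*(-20530/269) = 102650/269 ≈ 381.60)
B(p, U) = 84 - U**2/2 (B(p, U) = -(U*U - 168)/2 = -(U**2 - 168)/2 = -(-168 + U**2)/2 = 84 - U**2/2)
((9911 - f) + m)/(B(-15, 12) + 23308) = ((9911 - 1*2475) + 102650/269)/((84 - 1/2*12**2) + 23308) = ((9911 - 2475) + 102650/269)/((84 - 1/2*144) + 23308) = (7436 + 102650/269)/((84 - 72) + 23308) = 2102934/(269*(12 + 23308)) = (2102934/269)/23320 = (2102934/269)*(1/23320) = 19839/59180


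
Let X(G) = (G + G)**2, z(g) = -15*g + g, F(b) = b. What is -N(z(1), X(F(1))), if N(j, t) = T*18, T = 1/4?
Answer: -9/2 ≈ -4.5000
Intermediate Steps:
T = 1/4 ≈ 0.25000
z(g) = -14*g
X(G) = 4*G**2 (X(G) = (2*G)**2 = 4*G**2)
N(j, t) = 9/2 (N(j, t) = (1/4)*18 = 9/2)
-N(z(1), X(F(1))) = -1*9/2 = -9/2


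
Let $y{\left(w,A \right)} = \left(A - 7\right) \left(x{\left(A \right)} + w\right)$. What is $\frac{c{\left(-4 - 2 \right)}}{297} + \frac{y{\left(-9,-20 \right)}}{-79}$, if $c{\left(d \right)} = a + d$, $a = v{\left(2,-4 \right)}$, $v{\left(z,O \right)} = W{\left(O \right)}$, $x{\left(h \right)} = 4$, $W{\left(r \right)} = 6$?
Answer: $- \frac{135}{79} \approx -1.7089$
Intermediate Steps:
$v{\left(z,O \right)} = 6$
$a = 6$
$c{\left(d \right)} = 6 + d$
$y{\left(w,A \right)} = \left(-7 + A\right) \left(4 + w\right)$ ($y{\left(w,A \right)} = \left(A - 7\right) \left(4 + w\right) = \left(-7 + A\right) \left(4 + w\right)$)
$\frac{c{\left(-4 - 2 \right)}}{297} + \frac{y{\left(-9,-20 \right)}}{-79} = \frac{6 - 6}{297} + \frac{-28 - -63 + 4 \left(-20\right) - -180}{-79} = \left(6 - 6\right) \frac{1}{297} + \left(-28 + 63 - 80 + 180\right) \left(- \frac{1}{79}\right) = 0 \cdot \frac{1}{297} + 135 \left(- \frac{1}{79}\right) = 0 - \frac{135}{79} = - \frac{135}{79}$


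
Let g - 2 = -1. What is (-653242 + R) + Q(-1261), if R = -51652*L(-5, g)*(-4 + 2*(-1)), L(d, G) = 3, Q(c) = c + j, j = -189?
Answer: 275044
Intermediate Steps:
g = 1 (g = 2 - 1 = 1)
Q(c) = -189 + c (Q(c) = c - 189 = -189 + c)
R = 929736 (R = -154956*(-4 + 2*(-1)) = -154956*(-4 - 2) = -154956*(-6) = -51652*(-18) = 929736)
(-653242 + R) + Q(-1261) = (-653242 + 929736) + (-189 - 1261) = 276494 - 1450 = 275044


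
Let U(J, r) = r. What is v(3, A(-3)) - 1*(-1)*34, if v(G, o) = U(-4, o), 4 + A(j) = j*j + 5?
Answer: 44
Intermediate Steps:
A(j) = 1 + j**2 (A(j) = -4 + (j*j + 5) = -4 + (j**2 + 5) = -4 + (5 + j**2) = 1 + j**2)
v(G, o) = o
v(3, A(-3)) - 1*(-1)*34 = (1 + (-3)**2) - 1*(-1)*34 = (1 + 9) + 1*34 = 10 + 34 = 44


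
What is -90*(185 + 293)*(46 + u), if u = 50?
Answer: -4129920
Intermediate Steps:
-90*(185 + 293)*(46 + u) = -90*(185 + 293)*(46 + 50) = -43020*96 = -90*45888 = -4129920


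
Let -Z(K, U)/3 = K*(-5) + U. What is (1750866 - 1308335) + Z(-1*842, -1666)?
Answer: 434899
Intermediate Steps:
Z(K, U) = -3*U + 15*K (Z(K, U) = -3*(K*(-5) + U) = -3*(-5*K + U) = -3*(U - 5*K) = -3*U + 15*K)
(1750866 - 1308335) + Z(-1*842, -1666) = (1750866 - 1308335) + (-3*(-1666) + 15*(-1*842)) = 442531 + (4998 + 15*(-842)) = 442531 + (4998 - 12630) = 442531 - 7632 = 434899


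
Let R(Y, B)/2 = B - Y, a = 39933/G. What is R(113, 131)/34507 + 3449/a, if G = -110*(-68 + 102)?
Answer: -26183136896/81056943 ≈ -323.02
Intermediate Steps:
G = -3740 (G = -110*34 = -3740)
a = -2349/220 (a = 39933/(-3740) = 39933*(-1/3740) = -2349/220 ≈ -10.677)
R(Y, B) = -2*Y + 2*B (R(Y, B) = 2*(B - Y) = -2*Y + 2*B)
R(113, 131)/34507 + 3449/a = (-2*113 + 2*131)/34507 + 3449/(-2349/220) = (-226 + 262)*(1/34507) + 3449*(-220/2349) = 36*(1/34507) - 758780/2349 = 36/34507 - 758780/2349 = -26183136896/81056943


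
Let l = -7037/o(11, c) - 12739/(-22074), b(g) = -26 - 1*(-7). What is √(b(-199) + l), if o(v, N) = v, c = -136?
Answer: 5*I*√1552145516922/242814 ≈ 25.654*I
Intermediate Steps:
b(g) = -19 (b(g) = -26 + 7 = -19)
l = -155194609/242814 (l = -7037/11 - 12739/(-22074) = -7037*1/11 - 12739*(-1/22074) = -7037/11 + 12739/22074 = -155194609/242814 ≈ -639.15)
√(b(-199) + l) = √(-19 - 155194609/242814) = √(-159808075/242814) = 5*I*√1552145516922/242814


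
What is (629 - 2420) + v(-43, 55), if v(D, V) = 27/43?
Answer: -76986/43 ≈ -1790.4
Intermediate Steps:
v(D, V) = 27/43 (v(D, V) = 27*(1/43) = 27/43)
(629 - 2420) + v(-43, 55) = (629 - 2420) + 27/43 = -1791 + 27/43 = -76986/43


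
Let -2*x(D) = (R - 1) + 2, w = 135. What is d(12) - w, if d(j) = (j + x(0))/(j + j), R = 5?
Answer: -1077/8 ≈ -134.63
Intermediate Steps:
x(D) = -3 (x(D) = -((5 - 1) + 2)/2 = -(4 + 2)/2 = -½*6 = -3)
d(j) = (-3 + j)/(2*j) (d(j) = (j - 3)/(j + j) = (-3 + j)/((2*j)) = (-3 + j)*(1/(2*j)) = (-3 + j)/(2*j))
d(12) - w = (½)*(-3 + 12)/12 - 1*135 = (½)*(1/12)*9 - 135 = 3/8 - 135 = -1077/8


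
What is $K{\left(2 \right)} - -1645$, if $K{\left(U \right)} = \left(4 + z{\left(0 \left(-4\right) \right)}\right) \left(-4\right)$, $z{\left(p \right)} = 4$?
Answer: $1613$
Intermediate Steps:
$K{\left(U \right)} = -32$ ($K{\left(U \right)} = \left(4 + 4\right) \left(-4\right) = 8 \left(-4\right) = -32$)
$K{\left(2 \right)} - -1645 = -32 - -1645 = -32 + 1645 = 1613$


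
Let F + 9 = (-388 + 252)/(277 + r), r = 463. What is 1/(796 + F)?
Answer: 185/145561 ≈ 0.0012709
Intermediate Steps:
F = -1699/185 (F = -9 + (-388 + 252)/(277 + 463) = -9 - 136/740 = -9 - 136*1/740 = -9 - 34/185 = -1699/185 ≈ -9.1838)
1/(796 + F) = 1/(796 - 1699/185) = 1/(145561/185) = 185/145561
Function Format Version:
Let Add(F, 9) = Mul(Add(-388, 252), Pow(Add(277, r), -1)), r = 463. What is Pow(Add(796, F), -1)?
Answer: Rational(185, 145561) ≈ 0.0012709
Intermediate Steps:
F = Rational(-1699, 185) (F = Add(-9, Mul(Add(-388, 252), Pow(Add(277, 463), -1))) = Add(-9, Mul(-136, Pow(740, -1))) = Add(-9, Mul(-136, Rational(1, 740))) = Add(-9, Rational(-34, 185)) = Rational(-1699, 185) ≈ -9.1838)
Pow(Add(796, F), -1) = Pow(Add(796, Rational(-1699, 185)), -1) = Pow(Rational(145561, 185), -1) = Rational(185, 145561)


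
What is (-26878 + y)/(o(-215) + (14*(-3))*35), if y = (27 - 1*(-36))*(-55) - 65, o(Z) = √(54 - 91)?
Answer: 44699760/2160937 + 30408*I*√37/2160937 ≈ 20.685 + 0.085595*I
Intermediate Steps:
o(Z) = I*√37 (o(Z) = √(-37) = I*√37)
y = -3530 (y = (27 + 36)*(-55) - 65 = 63*(-55) - 65 = -3465 - 65 = -3530)
(-26878 + y)/(o(-215) + (14*(-3))*35) = (-26878 - 3530)/(I*√37 + (14*(-3))*35) = -30408/(I*√37 - 42*35) = -30408/(I*√37 - 1470) = -30408/(-1470 + I*√37)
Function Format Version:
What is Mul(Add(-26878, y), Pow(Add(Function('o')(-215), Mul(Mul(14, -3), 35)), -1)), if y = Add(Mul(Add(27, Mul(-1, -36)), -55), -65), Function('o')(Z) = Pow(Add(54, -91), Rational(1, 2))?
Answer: Add(Rational(44699760, 2160937), Mul(Rational(30408, 2160937), I, Pow(37, Rational(1, 2)))) ≈ Add(20.685, Mul(0.085595, I))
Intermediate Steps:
Function('o')(Z) = Mul(I, Pow(37, Rational(1, 2))) (Function('o')(Z) = Pow(-37, Rational(1, 2)) = Mul(I, Pow(37, Rational(1, 2))))
y = -3530 (y = Add(Mul(Add(27, 36), -55), -65) = Add(Mul(63, -55), -65) = Add(-3465, -65) = -3530)
Mul(Add(-26878, y), Pow(Add(Function('o')(-215), Mul(Mul(14, -3), 35)), -1)) = Mul(Add(-26878, -3530), Pow(Add(Mul(I, Pow(37, Rational(1, 2))), Mul(Mul(14, -3), 35)), -1)) = Mul(-30408, Pow(Add(Mul(I, Pow(37, Rational(1, 2))), Mul(-42, 35)), -1)) = Mul(-30408, Pow(Add(Mul(I, Pow(37, Rational(1, 2))), -1470), -1)) = Mul(-30408, Pow(Add(-1470, Mul(I, Pow(37, Rational(1, 2)))), -1))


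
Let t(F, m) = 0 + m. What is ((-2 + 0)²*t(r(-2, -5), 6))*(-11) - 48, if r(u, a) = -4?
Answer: -312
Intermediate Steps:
t(F, m) = m
((-2 + 0)²*t(r(-2, -5), 6))*(-11) - 48 = ((-2 + 0)²*6)*(-11) - 48 = ((-2)²*6)*(-11) - 48 = (4*6)*(-11) - 48 = 24*(-11) - 48 = -264 - 48 = -312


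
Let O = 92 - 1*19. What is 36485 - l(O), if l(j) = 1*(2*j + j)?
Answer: 36266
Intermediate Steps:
O = 73 (O = 92 - 19 = 73)
l(j) = 3*j (l(j) = 1*(3*j) = 3*j)
36485 - l(O) = 36485 - 3*73 = 36485 - 1*219 = 36485 - 219 = 36266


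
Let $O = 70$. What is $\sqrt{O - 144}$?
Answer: $i \sqrt{74} \approx 8.6023 i$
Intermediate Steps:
$\sqrt{O - 144} = \sqrt{70 - 144} = \sqrt{-74} = i \sqrt{74}$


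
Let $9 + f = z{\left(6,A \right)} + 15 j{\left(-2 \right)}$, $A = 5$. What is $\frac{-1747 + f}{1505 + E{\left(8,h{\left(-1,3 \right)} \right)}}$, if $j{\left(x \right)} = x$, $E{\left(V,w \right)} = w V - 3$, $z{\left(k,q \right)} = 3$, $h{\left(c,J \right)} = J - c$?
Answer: $- \frac{1783}{1534} \approx -1.1623$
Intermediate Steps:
$E{\left(V,w \right)} = -3 + V w$ ($E{\left(V,w \right)} = V w - 3 = -3 + V w$)
$f = -36$ ($f = -9 + \left(3 + 15 \left(-2\right)\right) = -9 + \left(3 - 30\right) = -9 - 27 = -36$)
$\frac{-1747 + f}{1505 + E{\left(8,h{\left(-1,3 \right)} \right)}} = \frac{-1747 - 36}{1505 - \left(3 - 8 \left(3 - -1\right)\right)} = - \frac{1783}{1505 - \left(3 - 8 \left(3 + 1\right)\right)} = - \frac{1783}{1505 + \left(-3 + 8 \cdot 4\right)} = - \frac{1783}{1505 + \left(-3 + 32\right)} = - \frac{1783}{1505 + 29} = - \frac{1783}{1534}$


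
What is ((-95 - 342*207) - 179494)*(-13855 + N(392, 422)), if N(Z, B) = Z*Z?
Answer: -35005796847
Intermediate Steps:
N(Z, B) = Z²
((-95 - 342*207) - 179494)*(-13855 + N(392, 422)) = ((-95 - 342*207) - 179494)*(-13855 + 392²) = ((-95 - 70794) - 179494)*(-13855 + 153664) = (-70889 - 179494)*139809 = -250383*139809 = -35005796847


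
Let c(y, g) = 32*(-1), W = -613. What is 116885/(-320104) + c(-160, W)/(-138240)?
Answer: -63077887/172856160 ≈ -0.36492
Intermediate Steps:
c(y, g) = -32
116885/(-320104) + c(-160, W)/(-138240) = 116885/(-320104) - 32/(-138240) = 116885*(-1/320104) - 32*(-1/138240) = -116885/320104 + 1/4320 = -63077887/172856160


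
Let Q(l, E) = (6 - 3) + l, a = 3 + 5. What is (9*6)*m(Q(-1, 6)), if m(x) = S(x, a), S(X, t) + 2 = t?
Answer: 324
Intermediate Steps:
a = 8
S(X, t) = -2 + t
Q(l, E) = 3 + l
m(x) = 6 (m(x) = -2 + 8 = 6)
(9*6)*m(Q(-1, 6)) = (9*6)*6 = 54*6 = 324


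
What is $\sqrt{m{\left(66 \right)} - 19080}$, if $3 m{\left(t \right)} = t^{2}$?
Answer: $2 i \sqrt{4407} \approx 132.77 i$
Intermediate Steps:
$m{\left(t \right)} = \frac{t^{2}}{3}$
$\sqrt{m{\left(66 \right)} - 19080} = \sqrt{\frac{66^{2}}{3} - 19080} = \sqrt{\frac{1}{3} \cdot 4356 - 19080} = \sqrt{1452 - 19080} = \sqrt{-17628} = 2 i \sqrt{4407}$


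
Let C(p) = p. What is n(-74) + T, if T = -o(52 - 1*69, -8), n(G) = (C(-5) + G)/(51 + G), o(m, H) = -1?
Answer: 102/23 ≈ 4.4348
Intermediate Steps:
n(G) = (-5 + G)/(51 + G)
T = 1 (T = -1*(-1) = 1)
n(-74) + T = (-5 - 74)/(51 - 74) + 1 = -79/(-23) + 1 = -1/23*(-79) + 1 = 79/23 + 1 = 102/23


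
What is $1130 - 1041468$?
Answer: $-1040338$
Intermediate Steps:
$1130 - 1041468 = -1040338$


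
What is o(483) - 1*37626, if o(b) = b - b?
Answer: -37626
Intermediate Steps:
o(b) = 0
o(483) - 1*37626 = 0 - 1*37626 = 0 - 37626 = -37626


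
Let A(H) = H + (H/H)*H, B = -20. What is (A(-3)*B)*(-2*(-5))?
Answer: 1200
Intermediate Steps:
A(H) = 2*H (A(H) = H + 1*H = H + H = 2*H)
(A(-3)*B)*(-2*(-5)) = ((2*(-3))*(-20))*(-2*(-5)) = -6*(-20)*10 = 120*10 = 1200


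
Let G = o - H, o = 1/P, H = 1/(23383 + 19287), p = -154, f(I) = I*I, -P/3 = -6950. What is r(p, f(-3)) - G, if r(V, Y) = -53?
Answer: -2357625266/44483475 ≈ -53.000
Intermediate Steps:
P = 20850 (P = -3*(-6950) = 20850)
f(I) = I²
H = 1/42670 ≈ 2.3436e-5
o = 1/20850 ≈ 4.7962e-5
G = 1091/44483475 (G = 1/20850 - 1*1/42670 = 1/20850 - 1/42670 = 1091/44483475 ≈ 2.4526e-5)
r(p, f(-3)) - G = -53 - 1*1091/44483475 = -53 - 1091/44483475 = -2357625266/44483475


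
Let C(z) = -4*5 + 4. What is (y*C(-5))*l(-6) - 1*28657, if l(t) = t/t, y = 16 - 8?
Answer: -28785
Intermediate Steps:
y = 8
l(t) = 1
C(z) = -16 (C(z) = -20 + 4 = -16)
(y*C(-5))*l(-6) - 1*28657 = (8*(-16))*1 - 1*28657 = -128*1 - 28657 = -128 - 28657 = -28785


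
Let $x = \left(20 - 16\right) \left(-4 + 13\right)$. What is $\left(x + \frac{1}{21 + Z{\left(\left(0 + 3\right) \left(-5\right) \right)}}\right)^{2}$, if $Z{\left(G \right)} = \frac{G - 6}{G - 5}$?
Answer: $\frac{252682816}{194481} \approx 1299.3$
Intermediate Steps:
$Z{\left(G \right)} = \frac{-6 + G}{-5 + G}$
$x = 36$ ($x = 4 \cdot 9 = 36$)
$\left(x + \frac{1}{21 + Z{\left(\left(0 + 3\right) \left(-5\right) \right)}}\right)^{2} = \left(36 + \frac{1}{21 + \frac{-6 + \left(0 + 3\right) \left(-5\right)}{-5 + \left(0 + 3\right) \left(-5\right)}}\right)^{2} = \left(36 + \frac{1}{21 + \frac{-6 + 3 \left(-5\right)}{-5 + 3 \left(-5\right)}}\right)^{2} = \left(36 + \frac{1}{21 + \frac{-6 - 15}{-5 - 15}}\right)^{2} = \left(36 + \frac{1}{21 + \frac{1}{-20} \left(-21\right)}\right)^{2} = \left(36 + \frac{1}{21 - - \frac{21}{20}}\right)^{2} = \left(36 + \frac{1}{21 + \frac{21}{20}}\right)^{2} = \left(36 + \frac{1}{\frac{441}{20}}\right)^{2} = \left(36 + \frac{20}{441}\right)^{2} = \left(\frac{15896}{441}\right)^{2} = \frac{252682816}{194481}$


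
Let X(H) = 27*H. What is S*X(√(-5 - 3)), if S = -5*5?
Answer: -1350*I*√2 ≈ -1909.2*I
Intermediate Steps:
S = -25
S*X(√(-5 - 3)) = -675*√(-5 - 3) = -675*√(-8) = -675*2*I*√2 = -1350*I*√2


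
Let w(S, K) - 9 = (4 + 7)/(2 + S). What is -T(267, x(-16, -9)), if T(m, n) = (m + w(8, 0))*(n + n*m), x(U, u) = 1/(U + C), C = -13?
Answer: 371314/145 ≈ 2560.8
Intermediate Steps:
w(S, K) = 9 + 11/(2 + S) (w(S, K) = 9 + (4 + 7)/(2 + S) = 9 + 11/(2 + S))
x(U, u) = 1/(-13 + U) (x(U, u) = 1/(U - 13) = 1/(-13 + U))
T(m, n) = (101/10 + m)*(n + m*n) (T(m, n) = (m + (29 + 9*8)/(2 + 8))*(n + n*m) = (m + (29 + 72)/10)*(n + m*n) = (m + (⅒)*101)*(n + m*n) = (m + 101/10)*(n + m*n) = (101/10 + m)*(n + m*n))
-T(267, x(-16, -9)) = -(101 + 10*267² + 111*267)/(10*(-13 - 16)) = -(101 + 10*71289 + 29637)/(10*(-29)) = -(-1)*(101 + 712890 + 29637)/(10*29) = -(-1)*742628/(10*29) = -1*(-371314/145) = 371314/145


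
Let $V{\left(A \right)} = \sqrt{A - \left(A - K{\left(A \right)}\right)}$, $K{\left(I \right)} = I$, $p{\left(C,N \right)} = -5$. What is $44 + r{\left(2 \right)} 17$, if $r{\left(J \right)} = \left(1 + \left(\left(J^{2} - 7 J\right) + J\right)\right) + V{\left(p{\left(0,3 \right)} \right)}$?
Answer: $-75 + 17 i \sqrt{5} \approx -75.0 + 38.013 i$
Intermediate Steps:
$V{\left(A \right)} = \sqrt{A}$ ($V{\left(A \right)} = \sqrt{A + \left(A - A\right)} = \sqrt{A + 0} = \sqrt{A}$)
$r{\left(J \right)} = 1 + J^{2} - 6 J + i \sqrt{5}$ ($r{\left(J \right)} = \left(1 + \left(\left(J^{2} - 7 J\right) + J\right)\right) + \sqrt{-5} = \left(1 + \left(J^{2} - 6 J\right)\right) + i \sqrt{5} = \left(1 + J^{2} - 6 J\right) + i \sqrt{5} = 1 + J^{2} - 6 J + i \sqrt{5}$)
$44 + r{\left(2 \right)} 17 = 44 + \left(1 + 2^{2} - 12 + i \sqrt{5}\right) 17 = 44 + \left(1 + 4 - 12 + i \sqrt{5}\right) 17 = 44 + \left(-7 + i \sqrt{5}\right) 17 = 44 - \left(119 - 17 i \sqrt{5}\right) = -75 + 17 i \sqrt{5}$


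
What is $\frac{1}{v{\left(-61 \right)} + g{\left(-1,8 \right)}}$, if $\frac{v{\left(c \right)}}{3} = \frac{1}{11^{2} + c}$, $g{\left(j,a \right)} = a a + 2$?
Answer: $\frac{20}{1321} \approx 0.01514$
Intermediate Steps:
$g{\left(j,a \right)} = 2 + a^{2}$ ($g{\left(j,a \right)} = a^{2} + 2 = 2 + a^{2}$)
$v{\left(c \right)} = \frac{3}{121 + c}$ ($v{\left(c \right)} = \frac{3}{11^{2} + c} = \frac{3}{121 + c}$)
$\frac{1}{v{\left(-61 \right)} + g{\left(-1,8 \right)}} = \frac{1}{\frac{3}{121 - 61} + \left(2 + 8^{2}\right)} = \frac{1}{\frac{3}{60} + \left(2 + 64\right)} = \frac{1}{3 \cdot \frac{1}{60} + 66} = \frac{1}{\frac{1}{20} + 66} = \frac{1}{\frac{1321}{20}} = \frac{20}{1321}$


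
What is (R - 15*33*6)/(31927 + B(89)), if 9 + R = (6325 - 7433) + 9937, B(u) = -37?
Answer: 195/1063 ≈ 0.18344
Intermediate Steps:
R = 8820 (R = -9 + ((6325 - 7433) + 9937) = -9 + (-1108 + 9937) = -9 + 8829 = 8820)
(R - 15*33*6)/(31927 + B(89)) = (8820 - 15*33*6)/(31927 - 37) = (8820 - 495*6)/31890 = (8820 - 2970)*(1/31890) = 5850*(1/31890) = 195/1063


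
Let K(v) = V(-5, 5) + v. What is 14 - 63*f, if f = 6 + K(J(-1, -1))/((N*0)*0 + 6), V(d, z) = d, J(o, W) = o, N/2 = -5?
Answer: -301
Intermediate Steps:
N = -10 (N = 2*(-5) = -10)
K(v) = -5 + v
f = 5 (f = 6 + (-5 - 1)/(-10*0*0 + 6) = 6 - 6/(0*0 + 6) = 6 - 6/(0 + 6) = 6 - 6/6 = 6 + (⅙)*(-6) = 6 - 1 = 5)
14 - 63*f = 14 - 63*5 = 14 - 315 = -301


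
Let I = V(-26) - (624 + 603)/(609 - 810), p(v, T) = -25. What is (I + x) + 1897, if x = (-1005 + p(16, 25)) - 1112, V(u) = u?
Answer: -17748/67 ≈ -264.90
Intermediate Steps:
I = -1333/67 (I = -26 - (624 + 603)/(609 - 810) = -26 - 1227/(-201) = -26 - 1227*(-1)/201 = -26 - 1*(-409/67) = -26 + 409/67 = -1333/67 ≈ -19.896)
x = -2142 (x = (-1005 - 25) - 1112 = -1030 - 1112 = -2142)
(I + x) + 1897 = (-1333/67 - 2142) + 1897 = -144847/67 + 1897 = -17748/67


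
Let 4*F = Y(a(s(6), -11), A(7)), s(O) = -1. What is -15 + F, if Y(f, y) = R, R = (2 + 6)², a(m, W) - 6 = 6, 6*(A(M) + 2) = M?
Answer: 1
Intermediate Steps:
A(M) = -2 + M/6
a(m, W) = 12 (a(m, W) = 6 + 6 = 12)
R = 64 (R = 8² = 64)
Y(f, y) = 64
F = 16 (F = (¼)*64 = 16)
-15 + F = -15 + 16 = 1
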